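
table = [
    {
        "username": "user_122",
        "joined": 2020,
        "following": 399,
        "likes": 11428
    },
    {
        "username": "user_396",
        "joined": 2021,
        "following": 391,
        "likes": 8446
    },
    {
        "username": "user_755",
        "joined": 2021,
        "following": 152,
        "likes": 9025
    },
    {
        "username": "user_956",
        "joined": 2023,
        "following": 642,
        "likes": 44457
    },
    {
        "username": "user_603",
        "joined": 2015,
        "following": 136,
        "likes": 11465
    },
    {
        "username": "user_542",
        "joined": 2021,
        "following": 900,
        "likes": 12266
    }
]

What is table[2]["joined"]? 2021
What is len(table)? 6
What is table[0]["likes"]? 11428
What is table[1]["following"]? 391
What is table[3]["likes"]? 44457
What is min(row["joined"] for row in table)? 2015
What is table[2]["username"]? "user_755"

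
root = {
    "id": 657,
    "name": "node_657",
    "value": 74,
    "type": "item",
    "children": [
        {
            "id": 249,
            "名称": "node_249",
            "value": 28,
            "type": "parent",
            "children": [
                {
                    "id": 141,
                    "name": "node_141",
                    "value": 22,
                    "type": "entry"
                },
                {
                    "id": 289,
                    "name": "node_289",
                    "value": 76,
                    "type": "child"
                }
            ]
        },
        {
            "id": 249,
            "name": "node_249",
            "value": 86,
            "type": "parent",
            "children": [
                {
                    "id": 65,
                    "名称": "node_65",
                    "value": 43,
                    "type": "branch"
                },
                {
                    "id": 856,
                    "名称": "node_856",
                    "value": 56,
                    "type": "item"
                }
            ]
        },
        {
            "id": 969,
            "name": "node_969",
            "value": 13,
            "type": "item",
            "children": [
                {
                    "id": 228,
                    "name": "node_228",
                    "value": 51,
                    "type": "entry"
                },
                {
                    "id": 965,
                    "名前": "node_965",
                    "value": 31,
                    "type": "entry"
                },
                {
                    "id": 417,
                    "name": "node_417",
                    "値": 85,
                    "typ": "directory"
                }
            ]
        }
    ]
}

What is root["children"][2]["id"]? 969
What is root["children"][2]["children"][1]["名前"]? "node_965"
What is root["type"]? "item"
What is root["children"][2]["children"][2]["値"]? 85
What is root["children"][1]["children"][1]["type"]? "item"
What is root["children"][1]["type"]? "parent"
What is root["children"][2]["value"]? 13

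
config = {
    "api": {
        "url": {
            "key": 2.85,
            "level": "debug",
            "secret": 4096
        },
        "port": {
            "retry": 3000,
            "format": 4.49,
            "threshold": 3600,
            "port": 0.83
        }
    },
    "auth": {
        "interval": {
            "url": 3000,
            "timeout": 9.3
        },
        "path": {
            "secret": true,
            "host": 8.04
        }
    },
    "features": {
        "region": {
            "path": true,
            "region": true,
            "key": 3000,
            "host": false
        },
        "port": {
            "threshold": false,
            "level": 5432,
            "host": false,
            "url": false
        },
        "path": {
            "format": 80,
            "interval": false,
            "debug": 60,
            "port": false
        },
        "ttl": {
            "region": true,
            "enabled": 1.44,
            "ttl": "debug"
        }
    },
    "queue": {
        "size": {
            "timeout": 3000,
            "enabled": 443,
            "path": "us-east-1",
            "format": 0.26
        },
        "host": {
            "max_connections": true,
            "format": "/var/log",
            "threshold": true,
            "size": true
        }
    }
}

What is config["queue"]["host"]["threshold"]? True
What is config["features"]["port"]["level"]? 5432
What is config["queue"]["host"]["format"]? "/var/log"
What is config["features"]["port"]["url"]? False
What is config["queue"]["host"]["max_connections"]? True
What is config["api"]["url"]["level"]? "debug"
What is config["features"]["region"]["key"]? 3000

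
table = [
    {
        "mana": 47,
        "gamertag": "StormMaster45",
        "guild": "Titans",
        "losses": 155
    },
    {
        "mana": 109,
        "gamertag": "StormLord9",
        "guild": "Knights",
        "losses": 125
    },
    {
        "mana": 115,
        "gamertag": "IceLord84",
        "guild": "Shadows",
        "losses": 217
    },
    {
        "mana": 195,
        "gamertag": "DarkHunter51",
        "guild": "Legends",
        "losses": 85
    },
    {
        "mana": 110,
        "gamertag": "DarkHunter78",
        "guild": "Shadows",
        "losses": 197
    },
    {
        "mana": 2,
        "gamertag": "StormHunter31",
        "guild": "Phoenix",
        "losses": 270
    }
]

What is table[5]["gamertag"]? "StormHunter31"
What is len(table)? 6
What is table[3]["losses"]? 85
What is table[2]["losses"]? 217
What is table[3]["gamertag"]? "DarkHunter51"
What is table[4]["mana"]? 110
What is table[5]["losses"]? 270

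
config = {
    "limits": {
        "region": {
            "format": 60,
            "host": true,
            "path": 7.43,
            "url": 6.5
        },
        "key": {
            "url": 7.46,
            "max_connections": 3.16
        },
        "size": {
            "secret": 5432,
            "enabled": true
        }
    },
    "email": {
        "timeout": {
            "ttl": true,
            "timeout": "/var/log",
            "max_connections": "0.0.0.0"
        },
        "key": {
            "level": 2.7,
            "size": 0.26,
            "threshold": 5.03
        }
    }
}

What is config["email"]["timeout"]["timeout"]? "/var/log"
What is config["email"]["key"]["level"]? 2.7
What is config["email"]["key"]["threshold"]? 5.03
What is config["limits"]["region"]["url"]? 6.5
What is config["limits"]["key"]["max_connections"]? 3.16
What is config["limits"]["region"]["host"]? True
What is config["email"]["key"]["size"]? 0.26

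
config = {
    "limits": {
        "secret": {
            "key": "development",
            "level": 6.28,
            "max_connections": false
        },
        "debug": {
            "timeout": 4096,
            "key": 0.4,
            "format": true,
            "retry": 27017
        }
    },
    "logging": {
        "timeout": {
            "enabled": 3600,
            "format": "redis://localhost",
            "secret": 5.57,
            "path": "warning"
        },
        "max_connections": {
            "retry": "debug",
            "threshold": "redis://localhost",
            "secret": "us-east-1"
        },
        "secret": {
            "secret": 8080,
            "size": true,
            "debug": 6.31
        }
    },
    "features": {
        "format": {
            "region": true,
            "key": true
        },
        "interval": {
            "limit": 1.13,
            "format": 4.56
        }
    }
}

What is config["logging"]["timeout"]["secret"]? 5.57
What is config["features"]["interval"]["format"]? 4.56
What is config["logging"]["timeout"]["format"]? "redis://localhost"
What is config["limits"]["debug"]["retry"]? 27017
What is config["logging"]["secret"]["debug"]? 6.31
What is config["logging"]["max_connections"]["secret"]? "us-east-1"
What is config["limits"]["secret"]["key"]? "development"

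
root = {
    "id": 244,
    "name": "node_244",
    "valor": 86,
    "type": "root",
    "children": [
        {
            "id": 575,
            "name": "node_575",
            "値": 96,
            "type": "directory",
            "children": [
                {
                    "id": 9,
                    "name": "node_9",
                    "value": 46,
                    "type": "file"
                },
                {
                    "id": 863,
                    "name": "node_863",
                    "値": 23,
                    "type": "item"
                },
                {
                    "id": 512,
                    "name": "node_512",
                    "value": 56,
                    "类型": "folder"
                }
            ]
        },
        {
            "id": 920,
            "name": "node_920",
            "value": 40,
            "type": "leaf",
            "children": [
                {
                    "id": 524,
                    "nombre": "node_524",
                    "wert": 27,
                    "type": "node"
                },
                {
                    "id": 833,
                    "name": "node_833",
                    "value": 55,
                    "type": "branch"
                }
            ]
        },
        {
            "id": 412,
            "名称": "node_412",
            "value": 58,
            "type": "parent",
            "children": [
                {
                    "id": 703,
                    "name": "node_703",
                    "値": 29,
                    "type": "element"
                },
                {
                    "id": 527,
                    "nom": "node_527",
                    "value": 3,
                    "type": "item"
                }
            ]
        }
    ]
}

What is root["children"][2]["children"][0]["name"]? "node_703"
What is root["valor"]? 86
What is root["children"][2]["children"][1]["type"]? "item"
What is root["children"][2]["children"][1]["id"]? 527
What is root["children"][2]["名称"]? "node_412"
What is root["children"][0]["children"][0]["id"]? 9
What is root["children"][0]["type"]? "directory"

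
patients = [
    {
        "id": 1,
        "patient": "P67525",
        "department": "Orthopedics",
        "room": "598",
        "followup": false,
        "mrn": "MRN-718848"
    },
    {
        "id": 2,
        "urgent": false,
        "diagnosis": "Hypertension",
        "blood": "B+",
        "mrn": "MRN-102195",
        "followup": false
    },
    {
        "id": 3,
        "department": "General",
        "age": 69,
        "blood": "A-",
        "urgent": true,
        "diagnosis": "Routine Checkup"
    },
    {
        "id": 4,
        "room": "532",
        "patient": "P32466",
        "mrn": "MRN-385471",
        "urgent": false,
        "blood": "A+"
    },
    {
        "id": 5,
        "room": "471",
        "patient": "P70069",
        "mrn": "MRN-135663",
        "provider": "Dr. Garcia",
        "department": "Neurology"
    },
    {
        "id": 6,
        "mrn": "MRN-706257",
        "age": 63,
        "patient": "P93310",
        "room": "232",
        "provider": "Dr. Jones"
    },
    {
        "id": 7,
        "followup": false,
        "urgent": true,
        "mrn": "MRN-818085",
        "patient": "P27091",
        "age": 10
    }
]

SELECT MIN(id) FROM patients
1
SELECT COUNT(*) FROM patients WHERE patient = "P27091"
1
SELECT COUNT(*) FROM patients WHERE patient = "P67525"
1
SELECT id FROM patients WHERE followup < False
[]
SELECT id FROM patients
[1, 2, 3, 4, 5, 6, 7]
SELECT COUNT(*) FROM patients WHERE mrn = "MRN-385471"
1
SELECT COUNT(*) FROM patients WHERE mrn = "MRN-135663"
1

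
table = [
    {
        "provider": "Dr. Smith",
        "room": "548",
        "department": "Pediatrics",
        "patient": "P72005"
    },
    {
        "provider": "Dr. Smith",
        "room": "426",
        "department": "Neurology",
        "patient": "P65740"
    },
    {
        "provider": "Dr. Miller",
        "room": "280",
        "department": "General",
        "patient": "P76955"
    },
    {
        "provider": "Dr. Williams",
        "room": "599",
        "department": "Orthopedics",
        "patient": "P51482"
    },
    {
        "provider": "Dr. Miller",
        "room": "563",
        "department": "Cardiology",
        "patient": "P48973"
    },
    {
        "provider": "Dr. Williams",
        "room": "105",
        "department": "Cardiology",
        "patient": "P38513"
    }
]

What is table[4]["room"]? "563"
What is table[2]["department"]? "General"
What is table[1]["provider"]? "Dr. Smith"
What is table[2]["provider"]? "Dr. Miller"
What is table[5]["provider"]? "Dr. Williams"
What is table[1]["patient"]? "P65740"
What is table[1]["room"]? "426"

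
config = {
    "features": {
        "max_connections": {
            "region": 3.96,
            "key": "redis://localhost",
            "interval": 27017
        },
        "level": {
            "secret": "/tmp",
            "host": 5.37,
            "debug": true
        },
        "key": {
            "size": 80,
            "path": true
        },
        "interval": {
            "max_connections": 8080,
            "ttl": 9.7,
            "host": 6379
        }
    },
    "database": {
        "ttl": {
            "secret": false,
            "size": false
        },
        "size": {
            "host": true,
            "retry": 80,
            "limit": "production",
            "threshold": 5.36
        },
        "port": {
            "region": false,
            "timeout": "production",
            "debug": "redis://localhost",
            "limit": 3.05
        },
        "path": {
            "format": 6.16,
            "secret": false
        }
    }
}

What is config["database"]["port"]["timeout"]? "production"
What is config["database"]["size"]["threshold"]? 5.36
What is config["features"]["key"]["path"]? True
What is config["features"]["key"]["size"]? 80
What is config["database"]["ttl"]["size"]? False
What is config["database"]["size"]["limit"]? "production"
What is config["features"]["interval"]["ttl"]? 9.7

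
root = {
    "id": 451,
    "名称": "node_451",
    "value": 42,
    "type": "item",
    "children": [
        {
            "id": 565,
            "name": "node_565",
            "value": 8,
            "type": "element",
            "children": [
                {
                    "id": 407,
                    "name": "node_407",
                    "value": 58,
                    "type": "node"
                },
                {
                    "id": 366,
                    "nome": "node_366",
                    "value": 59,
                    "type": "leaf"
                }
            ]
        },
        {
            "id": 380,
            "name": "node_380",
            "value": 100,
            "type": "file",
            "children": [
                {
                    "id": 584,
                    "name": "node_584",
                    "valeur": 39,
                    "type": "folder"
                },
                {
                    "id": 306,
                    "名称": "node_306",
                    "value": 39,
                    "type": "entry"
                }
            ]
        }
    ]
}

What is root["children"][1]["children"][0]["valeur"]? 39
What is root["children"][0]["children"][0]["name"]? "node_407"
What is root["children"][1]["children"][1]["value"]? 39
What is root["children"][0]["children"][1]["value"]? 59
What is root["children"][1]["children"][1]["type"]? "entry"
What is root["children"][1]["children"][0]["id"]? 584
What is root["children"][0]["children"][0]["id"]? 407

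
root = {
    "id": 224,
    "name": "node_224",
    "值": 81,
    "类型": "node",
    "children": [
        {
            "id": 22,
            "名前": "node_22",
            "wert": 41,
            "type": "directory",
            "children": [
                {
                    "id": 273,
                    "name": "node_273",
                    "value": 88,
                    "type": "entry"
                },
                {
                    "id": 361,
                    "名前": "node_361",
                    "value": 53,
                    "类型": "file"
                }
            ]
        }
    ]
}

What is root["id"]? 224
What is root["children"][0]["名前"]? "node_22"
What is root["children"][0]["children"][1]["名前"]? "node_361"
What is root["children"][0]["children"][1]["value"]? 53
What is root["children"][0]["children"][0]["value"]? 88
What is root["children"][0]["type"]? "directory"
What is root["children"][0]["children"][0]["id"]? 273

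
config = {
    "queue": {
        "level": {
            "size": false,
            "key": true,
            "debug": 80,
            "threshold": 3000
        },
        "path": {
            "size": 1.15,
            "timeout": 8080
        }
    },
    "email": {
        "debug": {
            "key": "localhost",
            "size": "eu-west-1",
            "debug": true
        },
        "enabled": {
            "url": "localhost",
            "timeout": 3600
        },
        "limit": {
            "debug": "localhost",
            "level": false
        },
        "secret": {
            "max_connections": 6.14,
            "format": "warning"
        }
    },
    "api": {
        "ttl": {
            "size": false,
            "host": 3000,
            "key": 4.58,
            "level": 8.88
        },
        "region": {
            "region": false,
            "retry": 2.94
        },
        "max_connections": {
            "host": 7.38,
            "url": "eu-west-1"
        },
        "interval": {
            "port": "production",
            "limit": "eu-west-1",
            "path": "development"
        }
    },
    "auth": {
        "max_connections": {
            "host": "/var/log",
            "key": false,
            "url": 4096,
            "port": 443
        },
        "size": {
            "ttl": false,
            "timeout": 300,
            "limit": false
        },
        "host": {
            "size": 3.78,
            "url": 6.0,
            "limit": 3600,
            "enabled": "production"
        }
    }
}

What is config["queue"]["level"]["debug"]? 80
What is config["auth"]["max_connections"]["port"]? 443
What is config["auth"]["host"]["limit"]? 3600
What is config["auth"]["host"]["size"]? 3.78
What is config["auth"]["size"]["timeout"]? 300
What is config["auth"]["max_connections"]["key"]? False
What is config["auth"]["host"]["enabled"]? "production"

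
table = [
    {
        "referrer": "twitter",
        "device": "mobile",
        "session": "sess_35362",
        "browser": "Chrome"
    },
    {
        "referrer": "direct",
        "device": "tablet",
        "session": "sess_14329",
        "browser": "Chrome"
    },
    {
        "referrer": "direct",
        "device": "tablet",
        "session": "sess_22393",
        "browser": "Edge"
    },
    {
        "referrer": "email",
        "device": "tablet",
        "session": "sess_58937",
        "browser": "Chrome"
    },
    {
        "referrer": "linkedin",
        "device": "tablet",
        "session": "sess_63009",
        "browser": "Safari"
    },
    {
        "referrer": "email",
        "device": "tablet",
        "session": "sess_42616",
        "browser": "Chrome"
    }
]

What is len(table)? 6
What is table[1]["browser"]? "Chrome"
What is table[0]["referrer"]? "twitter"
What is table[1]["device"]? "tablet"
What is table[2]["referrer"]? "direct"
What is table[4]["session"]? "sess_63009"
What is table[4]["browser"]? "Safari"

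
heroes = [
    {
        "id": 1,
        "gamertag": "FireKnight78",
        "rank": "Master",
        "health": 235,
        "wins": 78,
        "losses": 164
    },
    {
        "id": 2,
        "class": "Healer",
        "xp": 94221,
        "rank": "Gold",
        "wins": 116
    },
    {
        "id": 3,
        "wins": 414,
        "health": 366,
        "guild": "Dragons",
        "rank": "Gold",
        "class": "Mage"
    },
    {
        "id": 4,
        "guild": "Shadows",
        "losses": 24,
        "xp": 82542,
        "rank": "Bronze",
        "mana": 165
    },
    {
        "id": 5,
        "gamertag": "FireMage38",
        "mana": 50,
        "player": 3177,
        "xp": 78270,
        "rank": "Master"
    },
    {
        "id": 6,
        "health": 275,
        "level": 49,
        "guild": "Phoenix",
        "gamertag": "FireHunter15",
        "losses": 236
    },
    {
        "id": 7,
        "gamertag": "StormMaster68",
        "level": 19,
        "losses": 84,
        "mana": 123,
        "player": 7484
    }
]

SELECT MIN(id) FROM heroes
1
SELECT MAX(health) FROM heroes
366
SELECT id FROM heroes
[1, 2, 3, 4, 5, 6, 7]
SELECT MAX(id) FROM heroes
7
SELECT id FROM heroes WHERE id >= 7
[7]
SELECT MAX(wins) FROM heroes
414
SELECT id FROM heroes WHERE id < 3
[1, 2]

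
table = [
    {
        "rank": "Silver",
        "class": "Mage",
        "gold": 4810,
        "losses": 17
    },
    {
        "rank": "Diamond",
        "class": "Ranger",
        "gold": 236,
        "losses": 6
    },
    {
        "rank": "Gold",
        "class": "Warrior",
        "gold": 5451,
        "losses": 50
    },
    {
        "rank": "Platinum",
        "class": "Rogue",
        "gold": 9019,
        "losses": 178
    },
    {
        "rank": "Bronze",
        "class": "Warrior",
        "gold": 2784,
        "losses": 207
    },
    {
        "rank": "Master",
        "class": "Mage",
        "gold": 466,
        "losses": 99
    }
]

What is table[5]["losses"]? 99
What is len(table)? 6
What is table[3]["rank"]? "Platinum"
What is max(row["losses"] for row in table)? 207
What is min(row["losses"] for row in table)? 6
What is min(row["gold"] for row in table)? 236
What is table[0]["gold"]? 4810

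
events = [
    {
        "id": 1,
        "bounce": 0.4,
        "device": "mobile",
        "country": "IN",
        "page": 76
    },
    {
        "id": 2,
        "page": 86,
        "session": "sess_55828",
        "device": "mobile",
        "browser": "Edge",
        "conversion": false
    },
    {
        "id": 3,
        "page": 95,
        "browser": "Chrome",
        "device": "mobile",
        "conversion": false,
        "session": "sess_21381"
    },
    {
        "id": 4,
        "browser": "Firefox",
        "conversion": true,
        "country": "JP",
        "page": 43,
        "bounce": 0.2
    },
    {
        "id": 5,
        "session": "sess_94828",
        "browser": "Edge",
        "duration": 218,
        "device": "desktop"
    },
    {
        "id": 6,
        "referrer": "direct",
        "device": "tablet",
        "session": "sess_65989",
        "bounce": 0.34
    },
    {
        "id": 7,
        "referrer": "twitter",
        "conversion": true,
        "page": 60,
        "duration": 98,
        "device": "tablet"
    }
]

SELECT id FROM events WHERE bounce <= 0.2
[4]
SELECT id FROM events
[1, 2, 3, 4, 5, 6, 7]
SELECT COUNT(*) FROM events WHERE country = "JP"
1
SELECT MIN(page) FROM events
43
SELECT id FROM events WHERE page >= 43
[1, 2, 3, 4, 7]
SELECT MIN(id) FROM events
1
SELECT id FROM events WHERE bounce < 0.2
[]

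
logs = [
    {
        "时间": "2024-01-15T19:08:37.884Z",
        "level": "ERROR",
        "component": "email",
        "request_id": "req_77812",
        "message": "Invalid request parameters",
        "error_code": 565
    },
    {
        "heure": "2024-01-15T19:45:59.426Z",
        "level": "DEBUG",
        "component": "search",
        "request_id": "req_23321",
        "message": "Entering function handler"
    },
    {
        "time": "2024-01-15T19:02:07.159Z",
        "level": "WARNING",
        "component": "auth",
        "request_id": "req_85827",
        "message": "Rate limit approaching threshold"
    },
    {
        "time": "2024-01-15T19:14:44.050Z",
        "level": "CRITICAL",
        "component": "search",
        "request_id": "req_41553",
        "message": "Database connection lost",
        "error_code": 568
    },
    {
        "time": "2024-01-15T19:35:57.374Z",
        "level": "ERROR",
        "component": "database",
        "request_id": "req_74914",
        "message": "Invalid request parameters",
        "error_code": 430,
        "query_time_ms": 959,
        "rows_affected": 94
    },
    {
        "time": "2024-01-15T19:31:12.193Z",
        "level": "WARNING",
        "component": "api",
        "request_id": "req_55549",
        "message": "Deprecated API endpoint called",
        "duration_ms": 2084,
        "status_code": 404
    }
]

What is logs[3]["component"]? "search"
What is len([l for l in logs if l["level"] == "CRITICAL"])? 1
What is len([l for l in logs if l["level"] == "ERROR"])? 2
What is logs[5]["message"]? "Deprecated API endpoint called"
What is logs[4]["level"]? "ERROR"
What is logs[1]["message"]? "Entering function handler"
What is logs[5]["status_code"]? 404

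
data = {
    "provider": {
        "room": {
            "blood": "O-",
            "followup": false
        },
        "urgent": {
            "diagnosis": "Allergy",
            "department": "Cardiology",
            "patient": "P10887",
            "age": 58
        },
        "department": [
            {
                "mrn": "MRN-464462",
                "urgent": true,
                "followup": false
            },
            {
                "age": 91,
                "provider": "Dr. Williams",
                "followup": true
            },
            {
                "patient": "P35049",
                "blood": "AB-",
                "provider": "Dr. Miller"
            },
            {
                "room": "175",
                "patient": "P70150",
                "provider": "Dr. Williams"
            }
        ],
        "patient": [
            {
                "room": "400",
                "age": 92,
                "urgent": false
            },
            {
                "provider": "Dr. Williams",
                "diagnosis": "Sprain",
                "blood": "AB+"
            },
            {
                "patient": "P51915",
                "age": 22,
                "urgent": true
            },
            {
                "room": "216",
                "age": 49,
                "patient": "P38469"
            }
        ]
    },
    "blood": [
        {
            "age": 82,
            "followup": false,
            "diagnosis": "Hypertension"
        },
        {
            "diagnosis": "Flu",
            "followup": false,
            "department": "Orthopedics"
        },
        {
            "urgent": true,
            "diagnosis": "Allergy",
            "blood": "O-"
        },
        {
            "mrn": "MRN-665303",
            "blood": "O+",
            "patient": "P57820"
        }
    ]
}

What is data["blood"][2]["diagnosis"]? "Allergy"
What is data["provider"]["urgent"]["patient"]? "P10887"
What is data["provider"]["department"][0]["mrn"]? "MRN-464462"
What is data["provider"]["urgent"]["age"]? 58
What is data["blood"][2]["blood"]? "O-"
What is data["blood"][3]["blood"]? "O+"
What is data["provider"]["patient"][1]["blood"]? "AB+"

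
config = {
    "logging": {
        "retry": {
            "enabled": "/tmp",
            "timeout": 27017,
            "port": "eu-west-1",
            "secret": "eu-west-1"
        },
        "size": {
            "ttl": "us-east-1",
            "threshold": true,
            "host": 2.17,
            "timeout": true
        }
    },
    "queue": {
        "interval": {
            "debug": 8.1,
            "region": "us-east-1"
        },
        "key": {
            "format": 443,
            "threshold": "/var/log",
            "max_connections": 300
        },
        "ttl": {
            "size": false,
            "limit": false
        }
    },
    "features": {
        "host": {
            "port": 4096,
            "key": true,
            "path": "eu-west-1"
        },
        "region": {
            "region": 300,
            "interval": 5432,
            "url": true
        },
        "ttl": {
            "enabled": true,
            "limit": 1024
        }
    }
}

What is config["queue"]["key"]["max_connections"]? 300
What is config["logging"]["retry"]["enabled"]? "/tmp"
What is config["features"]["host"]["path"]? "eu-west-1"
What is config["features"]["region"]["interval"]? 5432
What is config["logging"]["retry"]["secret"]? "eu-west-1"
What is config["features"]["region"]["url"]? True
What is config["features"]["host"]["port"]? 4096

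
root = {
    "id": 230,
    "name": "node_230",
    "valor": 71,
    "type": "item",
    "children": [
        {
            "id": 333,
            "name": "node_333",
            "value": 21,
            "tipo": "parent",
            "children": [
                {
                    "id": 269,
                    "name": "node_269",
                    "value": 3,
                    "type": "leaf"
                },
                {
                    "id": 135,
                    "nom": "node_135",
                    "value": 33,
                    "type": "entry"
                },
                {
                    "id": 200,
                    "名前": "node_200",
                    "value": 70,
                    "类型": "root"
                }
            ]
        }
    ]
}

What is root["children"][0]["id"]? 333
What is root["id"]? 230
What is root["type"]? "item"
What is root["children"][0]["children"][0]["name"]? "node_269"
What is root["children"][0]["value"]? 21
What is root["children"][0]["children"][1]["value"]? 33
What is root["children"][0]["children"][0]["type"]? "leaf"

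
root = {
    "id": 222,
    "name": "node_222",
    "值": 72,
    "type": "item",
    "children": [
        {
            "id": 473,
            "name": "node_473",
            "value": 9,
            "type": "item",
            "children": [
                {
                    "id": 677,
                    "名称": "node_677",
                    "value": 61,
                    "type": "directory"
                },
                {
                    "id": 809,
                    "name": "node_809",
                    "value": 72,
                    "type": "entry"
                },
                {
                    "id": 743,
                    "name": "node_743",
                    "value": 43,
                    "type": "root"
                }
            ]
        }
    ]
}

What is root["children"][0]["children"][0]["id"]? 677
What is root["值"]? 72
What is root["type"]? "item"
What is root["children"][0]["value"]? 9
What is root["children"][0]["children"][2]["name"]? "node_743"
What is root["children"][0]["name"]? "node_473"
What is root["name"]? "node_222"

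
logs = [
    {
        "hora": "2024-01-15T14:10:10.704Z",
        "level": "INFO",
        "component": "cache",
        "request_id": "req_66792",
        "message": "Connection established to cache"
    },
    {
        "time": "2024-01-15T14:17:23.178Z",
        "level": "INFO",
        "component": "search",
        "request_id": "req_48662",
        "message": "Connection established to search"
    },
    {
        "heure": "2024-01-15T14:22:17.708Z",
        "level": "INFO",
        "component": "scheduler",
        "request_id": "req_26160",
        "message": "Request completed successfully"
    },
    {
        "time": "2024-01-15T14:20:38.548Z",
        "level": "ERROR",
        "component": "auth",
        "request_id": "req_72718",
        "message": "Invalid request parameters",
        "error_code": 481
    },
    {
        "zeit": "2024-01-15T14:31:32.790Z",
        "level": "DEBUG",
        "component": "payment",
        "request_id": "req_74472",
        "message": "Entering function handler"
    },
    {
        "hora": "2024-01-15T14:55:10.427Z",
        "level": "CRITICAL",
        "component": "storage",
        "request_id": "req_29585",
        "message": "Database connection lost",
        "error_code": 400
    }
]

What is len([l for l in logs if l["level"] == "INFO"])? 3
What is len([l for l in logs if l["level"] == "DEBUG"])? 1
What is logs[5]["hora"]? "2024-01-15T14:55:10.427Z"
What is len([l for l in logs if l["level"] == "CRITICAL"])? 1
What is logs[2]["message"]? "Request completed successfully"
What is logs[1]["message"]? "Connection established to search"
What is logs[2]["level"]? "INFO"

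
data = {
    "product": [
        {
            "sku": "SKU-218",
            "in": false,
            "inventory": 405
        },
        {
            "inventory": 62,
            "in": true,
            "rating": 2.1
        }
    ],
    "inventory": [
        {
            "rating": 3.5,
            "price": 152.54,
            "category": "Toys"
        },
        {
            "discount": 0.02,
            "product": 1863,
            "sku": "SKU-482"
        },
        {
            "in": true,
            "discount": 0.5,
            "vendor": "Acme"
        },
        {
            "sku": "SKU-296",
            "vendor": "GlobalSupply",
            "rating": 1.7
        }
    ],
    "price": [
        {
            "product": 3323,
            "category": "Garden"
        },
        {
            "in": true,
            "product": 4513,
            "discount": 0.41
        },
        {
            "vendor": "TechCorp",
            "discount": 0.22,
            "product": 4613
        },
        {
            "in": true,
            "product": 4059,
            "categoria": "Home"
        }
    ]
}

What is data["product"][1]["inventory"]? 62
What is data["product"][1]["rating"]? 2.1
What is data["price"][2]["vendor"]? "TechCorp"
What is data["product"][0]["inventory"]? 405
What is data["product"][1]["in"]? True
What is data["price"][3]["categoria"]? "Home"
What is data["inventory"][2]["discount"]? 0.5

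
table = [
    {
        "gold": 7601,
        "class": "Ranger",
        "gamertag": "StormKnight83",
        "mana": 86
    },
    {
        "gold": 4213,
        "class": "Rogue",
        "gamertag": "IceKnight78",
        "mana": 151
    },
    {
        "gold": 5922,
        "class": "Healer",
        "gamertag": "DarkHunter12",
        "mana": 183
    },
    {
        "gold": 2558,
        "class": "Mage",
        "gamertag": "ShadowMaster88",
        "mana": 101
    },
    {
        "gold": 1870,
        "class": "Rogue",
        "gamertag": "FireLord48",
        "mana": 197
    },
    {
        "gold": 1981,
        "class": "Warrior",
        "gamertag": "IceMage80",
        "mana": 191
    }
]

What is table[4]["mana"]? 197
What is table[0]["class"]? "Ranger"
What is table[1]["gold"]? 4213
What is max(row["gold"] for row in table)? 7601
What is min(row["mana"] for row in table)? 86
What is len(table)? 6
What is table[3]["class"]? "Mage"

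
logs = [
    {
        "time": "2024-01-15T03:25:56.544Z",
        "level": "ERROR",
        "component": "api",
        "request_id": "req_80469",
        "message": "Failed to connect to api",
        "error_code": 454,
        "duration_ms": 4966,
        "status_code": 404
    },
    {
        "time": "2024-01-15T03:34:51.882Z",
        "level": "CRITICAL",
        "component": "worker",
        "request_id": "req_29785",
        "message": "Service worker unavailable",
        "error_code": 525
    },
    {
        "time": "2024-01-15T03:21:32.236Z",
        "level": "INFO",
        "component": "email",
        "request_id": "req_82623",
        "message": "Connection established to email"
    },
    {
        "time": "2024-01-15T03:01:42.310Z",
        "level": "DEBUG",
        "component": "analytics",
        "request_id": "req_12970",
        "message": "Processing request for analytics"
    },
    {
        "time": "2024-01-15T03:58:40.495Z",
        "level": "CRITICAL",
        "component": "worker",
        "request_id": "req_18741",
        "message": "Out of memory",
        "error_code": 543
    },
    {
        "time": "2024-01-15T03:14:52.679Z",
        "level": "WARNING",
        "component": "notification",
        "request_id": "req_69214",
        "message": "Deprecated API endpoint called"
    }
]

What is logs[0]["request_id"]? "req_80469"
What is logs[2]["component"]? "email"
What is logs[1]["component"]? "worker"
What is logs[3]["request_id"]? "req_12970"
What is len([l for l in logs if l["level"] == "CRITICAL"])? 2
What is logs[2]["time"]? "2024-01-15T03:21:32.236Z"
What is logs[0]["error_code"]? 454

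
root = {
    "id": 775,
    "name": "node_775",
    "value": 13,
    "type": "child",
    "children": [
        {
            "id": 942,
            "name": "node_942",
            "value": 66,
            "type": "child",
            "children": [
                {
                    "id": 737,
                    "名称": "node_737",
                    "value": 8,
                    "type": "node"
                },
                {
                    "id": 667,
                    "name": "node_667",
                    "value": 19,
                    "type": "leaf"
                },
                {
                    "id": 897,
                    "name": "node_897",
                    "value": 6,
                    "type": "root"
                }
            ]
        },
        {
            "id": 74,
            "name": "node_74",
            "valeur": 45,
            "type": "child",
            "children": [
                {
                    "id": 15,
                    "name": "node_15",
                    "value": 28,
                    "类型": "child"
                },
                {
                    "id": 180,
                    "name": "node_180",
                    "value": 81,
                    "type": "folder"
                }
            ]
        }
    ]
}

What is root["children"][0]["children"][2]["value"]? 6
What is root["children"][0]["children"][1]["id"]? 667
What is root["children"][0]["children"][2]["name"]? "node_897"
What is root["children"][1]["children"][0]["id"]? 15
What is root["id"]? 775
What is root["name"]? "node_775"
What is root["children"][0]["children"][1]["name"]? "node_667"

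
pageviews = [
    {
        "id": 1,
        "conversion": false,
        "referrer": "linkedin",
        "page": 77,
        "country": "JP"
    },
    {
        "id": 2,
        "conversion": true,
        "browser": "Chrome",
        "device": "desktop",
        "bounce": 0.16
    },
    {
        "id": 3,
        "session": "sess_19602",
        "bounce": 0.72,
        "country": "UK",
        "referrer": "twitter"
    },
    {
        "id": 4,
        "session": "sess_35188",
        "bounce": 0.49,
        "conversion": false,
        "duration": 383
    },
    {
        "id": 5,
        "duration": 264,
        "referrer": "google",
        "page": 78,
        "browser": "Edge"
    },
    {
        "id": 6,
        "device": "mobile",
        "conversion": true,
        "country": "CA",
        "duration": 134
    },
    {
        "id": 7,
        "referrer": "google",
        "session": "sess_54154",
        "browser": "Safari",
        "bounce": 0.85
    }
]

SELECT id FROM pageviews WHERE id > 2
[3, 4, 5, 6, 7]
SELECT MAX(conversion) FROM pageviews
True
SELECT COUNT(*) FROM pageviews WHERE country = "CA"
1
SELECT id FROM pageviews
[1, 2, 3, 4, 5, 6, 7]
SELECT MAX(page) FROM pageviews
78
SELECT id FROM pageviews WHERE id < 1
[]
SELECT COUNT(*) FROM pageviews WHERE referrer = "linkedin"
1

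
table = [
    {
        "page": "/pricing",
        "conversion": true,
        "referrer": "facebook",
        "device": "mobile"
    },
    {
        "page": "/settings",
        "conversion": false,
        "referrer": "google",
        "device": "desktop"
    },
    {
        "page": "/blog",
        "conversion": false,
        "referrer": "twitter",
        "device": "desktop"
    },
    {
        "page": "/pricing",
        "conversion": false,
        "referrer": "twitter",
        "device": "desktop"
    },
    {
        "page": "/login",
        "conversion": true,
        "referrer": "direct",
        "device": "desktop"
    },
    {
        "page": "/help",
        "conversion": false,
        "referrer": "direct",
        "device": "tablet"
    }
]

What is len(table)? 6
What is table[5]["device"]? "tablet"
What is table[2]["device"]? "desktop"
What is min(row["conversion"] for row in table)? False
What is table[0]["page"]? "/pricing"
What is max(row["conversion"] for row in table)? True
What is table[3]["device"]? "desktop"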